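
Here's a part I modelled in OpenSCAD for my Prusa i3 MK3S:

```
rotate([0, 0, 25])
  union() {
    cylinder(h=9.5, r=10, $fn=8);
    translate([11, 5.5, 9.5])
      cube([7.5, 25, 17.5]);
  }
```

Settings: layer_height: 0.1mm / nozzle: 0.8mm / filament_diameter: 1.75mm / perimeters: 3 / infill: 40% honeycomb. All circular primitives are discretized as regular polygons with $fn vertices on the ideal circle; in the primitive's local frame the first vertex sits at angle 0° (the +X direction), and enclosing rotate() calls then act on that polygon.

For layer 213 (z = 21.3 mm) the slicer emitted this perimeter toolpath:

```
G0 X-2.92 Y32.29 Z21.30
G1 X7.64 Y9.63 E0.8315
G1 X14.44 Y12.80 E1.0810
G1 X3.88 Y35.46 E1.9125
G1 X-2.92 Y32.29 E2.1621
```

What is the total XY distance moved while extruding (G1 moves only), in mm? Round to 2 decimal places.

Sum the Euclidean lengths of each G1 segment: total = 65.00 mm.

65.00 mm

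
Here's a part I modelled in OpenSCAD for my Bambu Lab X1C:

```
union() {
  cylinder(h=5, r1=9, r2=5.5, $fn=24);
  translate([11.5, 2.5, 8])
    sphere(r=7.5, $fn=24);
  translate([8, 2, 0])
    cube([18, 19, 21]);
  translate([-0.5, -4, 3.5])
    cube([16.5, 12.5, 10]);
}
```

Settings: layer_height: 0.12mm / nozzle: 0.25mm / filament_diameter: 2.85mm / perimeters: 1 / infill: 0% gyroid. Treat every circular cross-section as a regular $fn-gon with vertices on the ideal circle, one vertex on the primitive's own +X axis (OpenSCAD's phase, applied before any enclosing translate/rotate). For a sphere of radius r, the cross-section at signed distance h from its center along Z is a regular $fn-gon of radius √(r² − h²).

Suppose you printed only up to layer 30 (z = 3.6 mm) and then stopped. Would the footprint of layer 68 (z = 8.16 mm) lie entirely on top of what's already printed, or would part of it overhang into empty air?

Compare the two slices. At z = 3.6: the cone: at t=0.720 of its height the radius interpolates to r₁+(r₂−r₁)t = 6.480, giving a regular 24-gon of that circumradius (area = (24/2)·6.480²·sin(360°/24) = 130.41 mm²); the r=7.5 sphere at (11.5, 2.5) slices to a regular 24-gon of circumradius 6.074 (√(r²−h²) with h=4.4 from center) (area = (24/2)·6.074²·sin(360°/24) = 114.57 mm²); the cube at (8, 2) is present — its section is the full 18×19 rectangle (area 342.00 mm²); the cube at (-0.5, -4) (footprint 16.5×12.5) is included at this height (area 206.25 mm²); Taking the union: the regions partially overlap — summed areas 793.24 mm² minus the doubly-counted overlap 224.93 mm² gives 568.31 mm² — area = 568.31 mm². At z = 8.16: the cone is absent (z outside [0, 5]); the r=7.5 sphere at (11.5, 2.5) slices to a regular 24-gon of circumradius 7.498 (√(r²−h²) with h=0.16 from center) (area = (24/2)·7.498²·sin(360°/24) = 174.62 mm²); the cube at (8, 2) is present — its section is the full 18×19 rectangle (area 342.00 mm²); the 16.5×12.5 cube at (-0.5, -4) contributes its full rectangle (area 206.25 mm²); Taking the union: the regions partially overlap — summed areas 722.87 mm² minus the doubly-counted overlap 210.83 mm² gives 512.04 mm² — area = 512.04 mm². Checking containment: at z = 8.16 the cross-section extends beyond the z = 3.6 cross-section by about 12.32 mm².

part overhangs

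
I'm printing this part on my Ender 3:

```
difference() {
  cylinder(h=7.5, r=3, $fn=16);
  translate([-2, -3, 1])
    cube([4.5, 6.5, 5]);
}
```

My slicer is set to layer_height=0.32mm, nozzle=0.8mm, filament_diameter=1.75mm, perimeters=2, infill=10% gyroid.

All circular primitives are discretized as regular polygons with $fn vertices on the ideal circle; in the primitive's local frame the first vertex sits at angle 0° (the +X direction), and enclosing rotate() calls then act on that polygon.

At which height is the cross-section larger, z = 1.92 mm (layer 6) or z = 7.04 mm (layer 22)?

layer 22 (z = 7.04 mm)

Layer 6 (z = 1.92): the cylinder: section is a regular 16-gon, circumradius r=3 (area = (16/2)·3.000²·sin(360°/16) = 27.55 mm²); the cube at (-2, -3) (footprint 4.5×6.5) is included at this height (area 29.25 mm²); After the difference (first − rest): starting from the r=3 cylinder (27.55 mm²), the 4.5×6.5 cube at (-2, -3) partially overlaps it — only the 23.64 mm² overlap (of its 29.25 mm²) is removed, clipping the outline — area = 3.91 mm². So its area = 3.91 mm². Layer 22 (z = 7.04): the r=3 cylinder contributes a regular 16-gon of circumradius 3 (area = (16/2)·3.000²·sin(360°/16) = 27.55 mm²); the cube at (-2, -3) is not intersected at this z (z outside [1, 6]); After the difference (first − rest): none of the subtracted shapes is present at this height, so the r=3 cylinder is unchanged — area = 27.55 mm². So its area = 27.55 mm². Layer 22 is larger (27.55 vs 3.91 mm²).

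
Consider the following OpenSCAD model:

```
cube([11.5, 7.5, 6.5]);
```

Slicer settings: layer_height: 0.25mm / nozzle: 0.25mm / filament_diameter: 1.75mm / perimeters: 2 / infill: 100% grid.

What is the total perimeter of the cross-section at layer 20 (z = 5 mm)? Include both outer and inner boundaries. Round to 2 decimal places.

At z = 5 mm: the cube is present — its section is the full 11.5×7.5 rectangle (perimeter 38.00 mm). Overall, the cross-section is a single solid region. Total boundary length (outer) = 38.00 mm.

38.00 mm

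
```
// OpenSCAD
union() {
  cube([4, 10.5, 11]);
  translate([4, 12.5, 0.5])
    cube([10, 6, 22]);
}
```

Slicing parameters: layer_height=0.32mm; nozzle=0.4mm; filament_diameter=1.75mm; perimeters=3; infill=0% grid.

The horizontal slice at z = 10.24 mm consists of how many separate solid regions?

2

At z = 10.24 mm: the cube is present — its section is the full 4×10.5 rectangle; the cube at (4, 12.5) is present — its section is the full 10×6 rectangle; Merging all regions: the 2 present regions are separate (no shared area or edge), so areas and boundary lengths simply add and each stays a separate island — 2 connected regions. The result has 2 disconnected regions.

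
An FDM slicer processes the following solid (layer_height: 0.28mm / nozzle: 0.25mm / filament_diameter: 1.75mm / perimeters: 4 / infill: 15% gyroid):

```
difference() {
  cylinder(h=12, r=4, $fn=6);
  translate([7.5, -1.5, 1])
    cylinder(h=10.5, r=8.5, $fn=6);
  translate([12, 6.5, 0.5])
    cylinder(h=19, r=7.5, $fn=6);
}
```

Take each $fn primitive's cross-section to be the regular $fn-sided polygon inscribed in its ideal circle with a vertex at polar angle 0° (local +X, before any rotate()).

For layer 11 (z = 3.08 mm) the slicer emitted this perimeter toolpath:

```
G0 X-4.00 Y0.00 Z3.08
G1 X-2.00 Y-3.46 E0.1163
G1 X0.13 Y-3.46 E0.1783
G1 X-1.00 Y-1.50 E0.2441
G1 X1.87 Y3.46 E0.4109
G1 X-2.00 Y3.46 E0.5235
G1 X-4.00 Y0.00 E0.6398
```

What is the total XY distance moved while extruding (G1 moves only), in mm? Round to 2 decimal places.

Sum the Euclidean lengths of each G1 segment: total = 21.99 mm.

21.99 mm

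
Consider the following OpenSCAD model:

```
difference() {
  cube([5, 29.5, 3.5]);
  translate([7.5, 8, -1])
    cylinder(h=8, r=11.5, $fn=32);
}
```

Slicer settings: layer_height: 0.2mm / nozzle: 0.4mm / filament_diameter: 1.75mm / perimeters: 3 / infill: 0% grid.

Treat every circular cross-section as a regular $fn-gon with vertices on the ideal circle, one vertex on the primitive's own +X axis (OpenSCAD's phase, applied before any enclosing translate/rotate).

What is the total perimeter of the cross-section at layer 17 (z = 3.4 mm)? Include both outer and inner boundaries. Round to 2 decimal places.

33.83 mm

At z = 3.4 mm: the cube is present — its section is the full 5×29.5 rectangle (perimeter 69.00 mm); the r=11.5 cylinder at (7.5, 8) gives a regular 32-gon of circumradius 11.5 (constant along its height) (perimeter = 2·32·11.500·sin(180°/32) = 72.14 mm); Subtracting the remaining from the first: starting from the 5×29.5 cube, the r=11.5 cylinder at (7.5, 8) partially overlaps it — only the 90.93 mm² overlap (of its 412.81 mm²) is removed, clipping the outline — boundary = 33.83 mm. Overall, the cross-section is a single solid region. Total boundary length (outer) = 33.83 mm.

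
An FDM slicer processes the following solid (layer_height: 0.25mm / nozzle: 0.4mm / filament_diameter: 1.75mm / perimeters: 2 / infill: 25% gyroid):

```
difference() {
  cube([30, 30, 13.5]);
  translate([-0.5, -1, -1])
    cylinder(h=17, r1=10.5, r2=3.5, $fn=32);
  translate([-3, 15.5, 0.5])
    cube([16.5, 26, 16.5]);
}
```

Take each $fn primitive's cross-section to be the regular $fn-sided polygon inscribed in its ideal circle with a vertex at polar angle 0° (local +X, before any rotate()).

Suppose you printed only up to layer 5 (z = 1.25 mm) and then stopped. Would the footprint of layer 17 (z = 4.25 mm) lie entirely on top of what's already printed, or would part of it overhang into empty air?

Compare the two slices. At z = 1.25: the 30×30 cube contributes its full rectangle (area 900.00 mm²); the cone at (-0.5, -1) (r1=10.5→r2=3.5) has section circumradius 9.574 here — a regular 32-gon (area = (32/2)·9.574²·sin(360°/32) = 286.09 mm²); the cube at (-3, 15.5) (footprint 16.5×26) is included at this height (area 429.00 mm²); Taking the first minus the rest: starting from the 30×30 cube (900.00 mm²), the cone at (-0.5, -1) partially overlaps it — only the 57.72 mm² overlap (of its 286.09 mm²) is removed, clipping the outline; the 16.5×26 cube at (-3, 15.5) partially overlaps it — only the 195.75 mm² overlap (of its 429.00 mm²) is removed, clipping the outline — area = 646.53 mm². At z = 4.25: the cube (footprint 30×30) is included at this height (area 900.00 mm²); the cone at (-0.5, -1) (r1=10.5→r2=3.5) has section circumradius 8.338 here — a regular 32-gon (area = (32/2)·8.338²·sin(360°/32) = 217.02 mm²); the cube at (-3, 15.5) is present — its section is the full 16.5×26 rectangle (area 429.00 mm²); After the difference (first − rest): starting from the 30×30 cube (900.00 mm²), the cone at (-0.5, -1) partially overlaps it — only the 42.31 mm² overlap (of its 217.02 mm²) is removed, clipping the outline; the 16.5×26 cube at (-3, 15.5) partially overlaps it — only the 195.75 mm² overlap (of its 429.00 mm²) is removed, clipping the outline — area = 661.94 mm². Checking containment: at z = 4.25 the cross-section extends beyond the z = 1.25 cross-section by about 15.41 mm².

part overhangs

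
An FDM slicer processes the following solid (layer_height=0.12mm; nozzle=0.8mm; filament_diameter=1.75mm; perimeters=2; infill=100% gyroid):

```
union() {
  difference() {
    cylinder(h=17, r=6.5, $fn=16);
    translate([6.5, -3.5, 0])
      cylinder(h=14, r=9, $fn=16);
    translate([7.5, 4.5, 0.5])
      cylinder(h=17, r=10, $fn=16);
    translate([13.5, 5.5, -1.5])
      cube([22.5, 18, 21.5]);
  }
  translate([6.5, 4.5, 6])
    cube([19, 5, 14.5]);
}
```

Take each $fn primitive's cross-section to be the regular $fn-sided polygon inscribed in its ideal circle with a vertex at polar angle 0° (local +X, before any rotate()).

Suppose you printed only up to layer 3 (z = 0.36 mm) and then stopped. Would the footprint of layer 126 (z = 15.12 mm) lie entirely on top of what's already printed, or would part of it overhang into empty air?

part overhangs

Compare the two slices. At z = 0.36: the r=6.5 cylinder contributes a regular 16-gon of circumradius 6.5 (area = (16/2)·6.500²·sin(360°/16) = 129.35 mm²); the r=9 cylinder at (6.5, -3.5) gives a regular 16-gon of circumradius 9 (constant along its height) (area = (16/2)·9.000²·sin(360°/16) = 247.98 mm²); the cylinder at (7.5, 4.5) does not reach this height (z outside [0.5, 17.5]); the cube at (13.5, 5.5) (footprint 22.5×18) is included at this height (area 405.00 mm²); Taking the first minus the rest: starting from the r=6.5 cylinder (129.35 mm²), the r=9 cylinder at (6.5, -3.5) partially overlaps it — only the 73.15 mm² overlap (of its 247.98 mm²) is removed, clipping the outline; the 22.5×18 cube at (13.5, 5.5) misses the remaining region (no effect) — area = 56.20 mm²; the cube at (6.5, 4.5) is absent (z outside [6, 20.5]); Combining (union): only the result so far is present, so the union is just that shape — area = 56.20 mm². At z = 15.12: the cylinder: section is a regular 16-gon, circumradius r=6.5 (area = (16/2)·6.500²·sin(360°/16) = 129.35 mm²); the cylinder at (6.5, -3.5) is not intersected at this z (z outside [0, 14]); the cylinder at (7.5, 4.5): section is a regular 16-gon, circumradius r=10 (area = (16/2)·10.000²·sin(360°/16) = 306.15 mm²); the cube at (13.5, 5.5) is present — its section is the full 22.5×18 rectangle (area 405.00 mm²); Subtracting the remaining from the first: starting from the r=6.5 cylinder (129.35 mm²), the r=10 cylinder at (7.5, 4.5) partially overlaps it — only the 69.68 mm² overlap (of its 306.15 mm²) is removed, clipping the outline; the 22.5×18 cube at (13.5, 5.5) misses the remaining region (no effect) — area = 59.67 mm²; the cube at (6.5, 4.5) is present — its section is the full 19×5 rectangle (area 95.00 mm²); Combining (union): the 2 present regions are separate (no shared area or edge), so areas and boundary lengths simply add and each stays a separate island — area = 154.67 mm². Checking containment: at z = 15.12 the cross-section extends beyond the z = 0.36 cross-section by about 117.12 mm².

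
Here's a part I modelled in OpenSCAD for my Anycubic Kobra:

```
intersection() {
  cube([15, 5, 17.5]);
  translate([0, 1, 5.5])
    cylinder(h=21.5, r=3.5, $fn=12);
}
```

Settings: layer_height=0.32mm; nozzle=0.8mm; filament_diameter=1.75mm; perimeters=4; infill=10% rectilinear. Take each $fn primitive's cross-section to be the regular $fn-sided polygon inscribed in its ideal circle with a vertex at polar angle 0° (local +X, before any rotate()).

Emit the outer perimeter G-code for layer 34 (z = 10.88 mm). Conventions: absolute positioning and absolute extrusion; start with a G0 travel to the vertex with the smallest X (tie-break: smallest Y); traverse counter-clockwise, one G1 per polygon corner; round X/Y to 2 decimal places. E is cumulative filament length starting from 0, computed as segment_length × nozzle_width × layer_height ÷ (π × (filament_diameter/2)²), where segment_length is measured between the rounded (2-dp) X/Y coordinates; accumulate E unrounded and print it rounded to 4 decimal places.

At z = 10.88 mm: the cube (footprint 15×5) is included at this height; the r=3.5 cylinder at (0, 1) gives a regular 12-gon of circumradius 3.5 (constant along its height); Keeping only the common overlap: the r=3.5 cylinder at (0, 1) partially overlaps the 15×5 cube; clipping to the common part keeps 12.55 mm² — 1 connected region. The outline is a single polygon with 6 vertices. Extrusion per mm of travel: 0.8 × 0.32 / (π × 0.875²) = 0.106432. Accumulating E over each segment gives final E = 1.5113.

G0 X0.00 Y0.00 Z10.88
G1 X3.23 Y0.00 E0.3438
G1 X3.50 Y1.00 E0.4540
G1 X3.03 Y2.75 E0.6469
G1 X1.75 Y4.03 E0.8395
G1 X0.00 Y4.50 E1.0324
G1 X0.00 Y0.00 E1.5113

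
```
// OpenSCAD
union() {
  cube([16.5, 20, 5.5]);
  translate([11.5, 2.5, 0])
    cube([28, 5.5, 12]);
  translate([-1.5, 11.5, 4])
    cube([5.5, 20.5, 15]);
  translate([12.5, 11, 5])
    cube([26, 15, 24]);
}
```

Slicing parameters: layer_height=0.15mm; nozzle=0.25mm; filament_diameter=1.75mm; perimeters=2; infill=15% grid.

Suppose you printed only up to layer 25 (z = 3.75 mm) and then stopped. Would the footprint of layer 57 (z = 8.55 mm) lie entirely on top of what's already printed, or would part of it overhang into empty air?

Compare the two slices. At z = 3.75: the cube is present — its section is the full 16.5×20 rectangle (area 330.00 mm²); the 28×5.5 cube at (11.5, 2.5) contributes its full rectangle (area 154.00 mm²); the cube at (-1.5, 11.5) does not reach this height (z outside [4, 19]); the cube at (12.5, 11) does not reach this height (z outside [5, 29]); Merging all regions: the regions partially overlap — summed areas 484.00 mm² minus the doubly-counted overlap 27.50 mm² gives 456.50 mm² — area = 456.50 mm². At z = 8.55: the cube does not reach this height (z outside [0, 5.5]); the 28×5.5 cube at (11.5, 2.5) contributes its full rectangle (area 154.00 mm²); the cube at (-1.5, 11.5) is present — its section is the full 5.5×20.5 rectangle (area 112.75 mm²); the cube at (12.5, 11) (footprint 26×15) is included at this height (area 390.00 mm²); Combining (union): the 3 present regions are separate (no shared area or edge), so areas and boundary lengths simply add and each stays a separate island — area = 656.75 mm². Checking containment: at z = 8.55 the cross-section extends beyond the z = 3.75 cross-section by about 432.75 mm².

part overhangs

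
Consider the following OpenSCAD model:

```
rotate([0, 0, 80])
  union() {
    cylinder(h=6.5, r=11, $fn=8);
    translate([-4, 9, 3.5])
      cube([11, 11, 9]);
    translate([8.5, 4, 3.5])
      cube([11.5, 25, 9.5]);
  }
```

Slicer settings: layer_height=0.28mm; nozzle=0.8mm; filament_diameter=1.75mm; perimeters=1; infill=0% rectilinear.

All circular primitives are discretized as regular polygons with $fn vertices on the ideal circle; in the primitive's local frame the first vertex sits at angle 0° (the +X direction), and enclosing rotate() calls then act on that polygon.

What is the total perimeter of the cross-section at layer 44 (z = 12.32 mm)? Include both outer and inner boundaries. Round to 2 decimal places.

At z = 12.32 mm: the cylinder is not intersected at this z (z outside [0, 6.5]); the cube at (-4, 9) is present — its section is the full 11×11 rectangle (perimeter 44.00 mm); the cube at (8.5, 4) is present — its section is the full 11.5×25 rectangle (perimeter 73.00 mm); Combining (union): the 2 present regions are separate (no shared area or edge), so areas and boundary lengths simply add and each stays a separate island — boundary = 117.00 mm; (rotated 80° about Z; rotation is an isometry so areas/perimeters/island counts are preserved). Overall, the cross-section has 2 separate islands. Total boundary length (outer) = 117.00 mm.

117.00 mm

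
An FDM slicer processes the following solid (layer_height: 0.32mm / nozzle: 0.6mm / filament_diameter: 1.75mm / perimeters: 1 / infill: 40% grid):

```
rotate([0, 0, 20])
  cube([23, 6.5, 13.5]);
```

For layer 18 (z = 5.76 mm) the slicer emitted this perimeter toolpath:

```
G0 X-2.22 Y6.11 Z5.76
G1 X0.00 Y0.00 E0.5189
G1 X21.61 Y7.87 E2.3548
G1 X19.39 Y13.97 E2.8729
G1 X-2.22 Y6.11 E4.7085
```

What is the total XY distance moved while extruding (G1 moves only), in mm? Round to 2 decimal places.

58.99 mm

Sum the Euclidean lengths of each G1 segment: total = 58.99 mm.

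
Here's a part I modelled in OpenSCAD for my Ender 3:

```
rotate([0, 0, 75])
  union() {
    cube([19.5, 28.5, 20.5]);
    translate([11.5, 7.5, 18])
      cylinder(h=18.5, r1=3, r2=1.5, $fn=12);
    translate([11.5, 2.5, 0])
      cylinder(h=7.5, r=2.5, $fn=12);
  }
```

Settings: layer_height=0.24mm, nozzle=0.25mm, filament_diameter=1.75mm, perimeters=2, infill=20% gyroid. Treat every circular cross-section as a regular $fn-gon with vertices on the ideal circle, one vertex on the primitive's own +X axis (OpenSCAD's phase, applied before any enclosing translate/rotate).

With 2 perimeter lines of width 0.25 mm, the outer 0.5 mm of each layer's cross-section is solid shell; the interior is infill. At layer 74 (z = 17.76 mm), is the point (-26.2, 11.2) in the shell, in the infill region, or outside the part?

At z = 17.76 mm: the cube is present — its section is the full 19.5×28.5 rectangle; the cone at (11.5, 7.5) is absent (z outside [18, 36.5]); the cylinder at (11.5, 2.5) does not reach this height (z outside [0, 7.5]); Merging all regions: only the 19.5×28.5 cube is present, so the union is just that shape — 1 connected region; (whole slice rotated 75° about Z — lengths, areas and connectivity unchanged). Overall, the cross-section is a single solid region. Undo the 75° rotation: the query point maps to (4.037, 28.206) in the un-rotated model frame. The nearest boundary edge runs (19.50, 28.50)→(0.00, 28.50); distance from the point to it = 0.29 mm. The point is inside the cross-section, 0.29 mm from the nearest boundary — within the 0.5 mm shell band (2 × 0.25).

shell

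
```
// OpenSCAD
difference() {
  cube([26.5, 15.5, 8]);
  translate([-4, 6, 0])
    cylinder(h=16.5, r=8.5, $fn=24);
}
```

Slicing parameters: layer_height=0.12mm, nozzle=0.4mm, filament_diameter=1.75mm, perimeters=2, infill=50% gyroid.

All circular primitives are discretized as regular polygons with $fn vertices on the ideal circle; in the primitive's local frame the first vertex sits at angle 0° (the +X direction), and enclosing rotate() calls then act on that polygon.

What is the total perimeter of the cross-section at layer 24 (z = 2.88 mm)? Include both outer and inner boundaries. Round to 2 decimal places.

84.31 mm

At z = 2.88 mm: the 26.5×15.5 cube contributes its full rectangle (perimeter 84.00 mm); the r=8.5 cylinder at (-4, 6) contributes a regular 24-gon of circumradius 8.5 (perimeter = 2·24·8.500·sin(180°/24) = 53.25 mm); After the difference (first − rest): starting from the 26.5×15.5 cube, the r=8.5 cylinder at (-4, 6) partially overlaps it — only the 45.66 mm² overlap (of its 224.40 mm²) is removed, clipping the outline — boundary = 84.31 mm. Overall, the cross-section is a single solid region. Total boundary length (outer) = 84.31 mm.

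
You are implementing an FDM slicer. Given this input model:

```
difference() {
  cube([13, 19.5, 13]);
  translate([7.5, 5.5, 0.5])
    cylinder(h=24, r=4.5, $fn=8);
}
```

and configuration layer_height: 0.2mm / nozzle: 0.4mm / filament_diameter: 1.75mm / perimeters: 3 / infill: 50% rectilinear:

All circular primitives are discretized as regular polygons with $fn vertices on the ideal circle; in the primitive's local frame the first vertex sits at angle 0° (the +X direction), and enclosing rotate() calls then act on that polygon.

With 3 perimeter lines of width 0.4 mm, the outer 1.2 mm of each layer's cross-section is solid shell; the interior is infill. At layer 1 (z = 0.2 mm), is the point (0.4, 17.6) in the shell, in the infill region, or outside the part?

At z = 0.2 mm: the 13×19.5 cube contributes its full rectangle; the cylinder at (7.5, 5.5) does not reach this height (z outside [0.5, 24.5]); After the difference (first − rest): none of the subtracted shapes is present at this height, so the 13×19.5 cube is unchanged — 1 connected region. Overall, the cross-section is a single solid region. The nearest boundary edge runs (0.00, 19.50)→(0.00, 0.00); distance from the point to it = 0.40 mm. The point is inside the cross-section, 0.40 mm from the nearest boundary — within the 1.2 mm shell band (3 × 0.4).

shell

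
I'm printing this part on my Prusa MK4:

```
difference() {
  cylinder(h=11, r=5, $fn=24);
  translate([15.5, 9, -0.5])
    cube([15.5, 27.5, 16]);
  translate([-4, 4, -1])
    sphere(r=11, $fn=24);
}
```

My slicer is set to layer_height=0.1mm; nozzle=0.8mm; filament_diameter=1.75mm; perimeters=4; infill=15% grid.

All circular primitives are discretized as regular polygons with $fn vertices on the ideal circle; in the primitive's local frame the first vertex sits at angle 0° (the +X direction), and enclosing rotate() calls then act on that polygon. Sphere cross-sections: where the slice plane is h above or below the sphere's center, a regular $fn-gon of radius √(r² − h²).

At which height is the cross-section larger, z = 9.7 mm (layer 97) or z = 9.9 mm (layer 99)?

Layer 97 (z = 9.7): the r=5 cylinder contributes a regular 24-gon of circumradius 5 (area = (24/2)·5.000²·sin(360°/24) = 77.65 mm²); the cube at (15.5, 9) (footprint 15.5×27.5) is included at this height (area 426.25 mm²); the sphere at (-4, 4): section is a regular 24-gon, circumradius = √(r²−h²) = √(11²−10.7²) = 2.551 (area = (24/2)·2.551²·sin(360°/24) = 20.22 mm²); Subtracting the remaining from the first: starting from the r=5 cylinder (77.65 mm²), the 15.5×27.5 cube at (15.5, 9) misses the remaining region (no effect); the r=11 sphere at (-4, 4) partially overlaps it — only the 5.78 mm² overlap (of its 20.22 mm²) is removed, clipping the outline — area = 71.87 mm². So its area = 71.87 mm². Layer 99 (z = 9.9): the r=5 cylinder gives a regular 24-gon of circumradius 5 (constant along its height) (area = (24/2)·5.000²·sin(360°/24) = 77.65 mm²); the cube at (15.5, 9) (footprint 15.5×27.5) is included at this height (area 426.25 mm²); the r=11 sphere at (-4, 4) slices to a regular 24-gon of circumradius 1.480 (√(r²−h²) with h=10.9 from center) (area = (24/2)·1.480²·sin(360°/24) = 6.80 mm²); Taking the first minus the rest: starting from the r=5 cylinder (77.65 mm²), the 15.5×27.5 cube at (15.5, 9) misses the remaining region (no effect); the r=11 sphere at (-4, 4) partially overlaps it — only the 1.32 mm² overlap (of its 6.80 mm²) is removed, clipping the outline — area = 76.32 mm². So its area = 76.32 mm². Layer 99 is larger (76.32 vs 71.87 mm²).

layer 99 (z = 9.9 mm)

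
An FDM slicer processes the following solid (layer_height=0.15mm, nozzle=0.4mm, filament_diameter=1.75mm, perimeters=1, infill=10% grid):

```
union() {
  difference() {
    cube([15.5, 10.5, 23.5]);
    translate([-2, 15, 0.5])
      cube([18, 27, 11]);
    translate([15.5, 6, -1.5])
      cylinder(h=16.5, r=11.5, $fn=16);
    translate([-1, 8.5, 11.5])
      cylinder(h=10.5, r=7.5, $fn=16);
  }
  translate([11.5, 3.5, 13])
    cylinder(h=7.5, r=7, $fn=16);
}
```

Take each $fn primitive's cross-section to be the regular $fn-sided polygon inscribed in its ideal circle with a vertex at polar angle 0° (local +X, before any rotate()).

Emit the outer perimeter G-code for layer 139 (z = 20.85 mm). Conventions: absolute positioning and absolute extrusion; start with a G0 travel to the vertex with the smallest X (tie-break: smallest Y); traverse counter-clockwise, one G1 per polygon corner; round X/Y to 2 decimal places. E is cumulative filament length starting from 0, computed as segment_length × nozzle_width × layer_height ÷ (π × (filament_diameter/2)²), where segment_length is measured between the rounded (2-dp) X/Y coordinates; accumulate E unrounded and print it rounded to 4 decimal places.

G0 X0.00 Y0.00 Z20.85
G1 X15.50 Y0.00 E0.3866
G1 X15.50 Y10.50 E0.6486
G1 X6.10 Y10.50 E0.8831
G1 X6.50 Y8.50 E0.9339
G1 X5.93 Y5.63 E1.0069
G1 X4.30 Y3.20 E1.0799
G1 X1.87 Y1.57 E1.1529
G1 X0.00 Y1.20 E1.2005
G1 X0.00 Y0.00 E1.2304

At z = 20.85 mm: the cube is present — its section is the full 15.5×10.5 rectangle; the cube at (-2, 15) does not reach this height (z outside [0.5, 11.5]); the cylinder at (15.5, 6) is not intersected at this z (z outside [-1.5, 15]); the r=7.5 cylinder at (-1, 8.5) contributes a regular 16-gon of circumradius 7.5; After the difference (first − rest): starting from the 15.5×10.5 cube, the r=7.5 cylinder at (-1, 8.5) partially overlaps it — only the 48.25 mm² overlap (of its 172.21 mm²) is removed, clipping the outline — 1 connected region; the cylinder at (11.5, 3.5) does not reach this height (z outside [13, 20.5]); Combining (union): only the result so far is present, so the union is just that shape — 1 connected region. The outline is a single polygon with 9 vertices. Extrusion per mm of travel: 0.4 × 0.15 / (π × 0.875²) = 0.024945. Accumulating E over each segment gives final E = 1.2304.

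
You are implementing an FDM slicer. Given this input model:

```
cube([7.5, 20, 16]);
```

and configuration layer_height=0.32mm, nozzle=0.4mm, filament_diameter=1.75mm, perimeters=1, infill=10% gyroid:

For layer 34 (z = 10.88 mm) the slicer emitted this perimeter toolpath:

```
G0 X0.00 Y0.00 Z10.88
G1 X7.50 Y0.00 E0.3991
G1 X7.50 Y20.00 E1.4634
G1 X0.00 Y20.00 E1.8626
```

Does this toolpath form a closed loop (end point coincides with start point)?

no

Start point (G0): (0.00, 0.00). End point (last G1): the path does not return to the start — open.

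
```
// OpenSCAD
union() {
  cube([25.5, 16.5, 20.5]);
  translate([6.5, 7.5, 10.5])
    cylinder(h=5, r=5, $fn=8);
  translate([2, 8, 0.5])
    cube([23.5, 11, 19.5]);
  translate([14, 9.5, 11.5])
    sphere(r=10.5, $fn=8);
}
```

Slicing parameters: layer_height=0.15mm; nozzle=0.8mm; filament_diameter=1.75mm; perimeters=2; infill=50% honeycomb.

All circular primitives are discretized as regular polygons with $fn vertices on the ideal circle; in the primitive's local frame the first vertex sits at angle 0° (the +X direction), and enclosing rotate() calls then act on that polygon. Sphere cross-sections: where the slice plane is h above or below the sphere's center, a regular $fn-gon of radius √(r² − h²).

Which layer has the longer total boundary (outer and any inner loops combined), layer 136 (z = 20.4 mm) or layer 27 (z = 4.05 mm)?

Layer 136 (z = 20.4): the 25.5×16.5 cube contributes its full rectangle (perimeter 84.00 mm); the cylinder at (6.5, 7.5) is not intersected at this z (z outside [10.5, 15.5]); the cube at (2, 8) does not reach this height (z outside [0.5, 20]); the sphere at (14, 9.5): section is a regular 8-gon, circumradius = √(r²−h²) = √(10.5²−8.9²) = 5.571 (perimeter = 2·8·5.571·sin(180°/8) = 34.11 mm); Merging all regions: the r=10.5 sphere at (14, 9.5) lies entirely inside the 25.5×16.5 cube, so the union is just the 25.5×16.5 cube — boundary = 84.00 mm. So its perimeter = 84.00 mm. Layer 27 (z = 4.05): the cube (footprint 25.5×16.5) is included at this height (perimeter 84.00 mm); the cylinder at (6.5, 7.5) is not intersected at this z (z outside [10.5, 15.5]); the cube at (2, 8) is present — its section is the full 23.5×11 rectangle (perimeter 69.00 mm); the r=10.5 sphere at (14, 9.5) contributes a regular 8-gon of circumradius √(10.5²−7.45²) = 7.399 (perimeter = 2·8·7.399·sin(180°/8) = 45.30 mm); Taking the union: the regions partially overlap (shared area 354.60 mm²), so the edge portions inside another operand are dropped and the merged outline is re-measured after clipping — boundary = 89.00 mm. So its perimeter = 89.00 mm. Layer 27 is larger (89.00 vs 84.00 mm).

layer 27 (z = 4.05 mm)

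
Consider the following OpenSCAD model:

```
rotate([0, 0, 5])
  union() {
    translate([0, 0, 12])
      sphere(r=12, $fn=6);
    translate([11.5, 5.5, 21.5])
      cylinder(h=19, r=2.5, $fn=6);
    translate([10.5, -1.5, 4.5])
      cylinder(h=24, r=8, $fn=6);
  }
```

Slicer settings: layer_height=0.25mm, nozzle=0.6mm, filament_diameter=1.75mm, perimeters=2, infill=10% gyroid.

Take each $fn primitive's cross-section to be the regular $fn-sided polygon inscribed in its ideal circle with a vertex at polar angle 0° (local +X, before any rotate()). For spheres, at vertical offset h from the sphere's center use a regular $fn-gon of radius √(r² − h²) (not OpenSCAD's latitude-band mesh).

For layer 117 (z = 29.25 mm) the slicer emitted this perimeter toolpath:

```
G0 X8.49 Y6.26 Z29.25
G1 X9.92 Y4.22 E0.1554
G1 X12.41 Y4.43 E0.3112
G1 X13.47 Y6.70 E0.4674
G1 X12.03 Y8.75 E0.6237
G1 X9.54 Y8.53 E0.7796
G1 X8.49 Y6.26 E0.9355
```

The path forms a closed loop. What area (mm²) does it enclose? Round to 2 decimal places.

Apply the shoelace formula to the sequence of (X, Y) vertices; enclosed area = 16.24 mm².

16.24 mm²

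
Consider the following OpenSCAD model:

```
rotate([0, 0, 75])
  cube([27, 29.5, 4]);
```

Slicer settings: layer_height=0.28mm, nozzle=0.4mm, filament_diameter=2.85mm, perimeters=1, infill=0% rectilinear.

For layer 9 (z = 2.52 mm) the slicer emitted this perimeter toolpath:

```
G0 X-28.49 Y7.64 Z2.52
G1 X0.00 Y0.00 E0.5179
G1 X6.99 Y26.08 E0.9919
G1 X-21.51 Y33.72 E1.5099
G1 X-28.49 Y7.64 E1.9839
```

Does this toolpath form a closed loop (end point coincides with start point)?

yes

Start point (G0): (-28.49, 7.64). End point (last G1): the path returns to the start — closed.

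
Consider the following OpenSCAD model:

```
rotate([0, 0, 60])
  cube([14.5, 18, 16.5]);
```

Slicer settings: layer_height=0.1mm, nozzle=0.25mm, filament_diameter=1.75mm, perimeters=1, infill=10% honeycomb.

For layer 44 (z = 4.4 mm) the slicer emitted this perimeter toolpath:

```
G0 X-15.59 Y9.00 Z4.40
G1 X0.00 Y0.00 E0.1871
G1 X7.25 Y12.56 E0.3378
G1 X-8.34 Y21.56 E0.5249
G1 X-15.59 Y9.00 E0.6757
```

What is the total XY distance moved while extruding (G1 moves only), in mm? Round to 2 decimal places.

65.01 mm

Sum the Euclidean lengths of each G1 segment: total = 65.01 mm.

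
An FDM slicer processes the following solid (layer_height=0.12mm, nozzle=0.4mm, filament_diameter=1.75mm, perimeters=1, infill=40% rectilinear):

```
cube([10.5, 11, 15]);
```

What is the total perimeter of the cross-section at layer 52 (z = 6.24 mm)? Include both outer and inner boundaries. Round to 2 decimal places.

43.00 mm

At z = 6.24 mm: the cube (footprint 10.5×11) is included at this height (perimeter 43.00 mm). Overall, the cross-section is a single solid region. Total boundary length (outer) = 43.00 mm.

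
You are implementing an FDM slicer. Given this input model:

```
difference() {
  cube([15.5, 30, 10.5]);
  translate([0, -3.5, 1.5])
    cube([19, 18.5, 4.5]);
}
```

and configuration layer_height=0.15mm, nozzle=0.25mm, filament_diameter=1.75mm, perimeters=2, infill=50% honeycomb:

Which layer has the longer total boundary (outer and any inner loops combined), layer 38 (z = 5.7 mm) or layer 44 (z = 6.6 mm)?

layer 44 (z = 6.6 mm)

Layer 38 (z = 5.7): the cube (footprint 15.5×30) is included at this height (perimeter 91.00 mm); the cube at (0, -3.5) is present — its section is the full 19×18.5 rectangle (perimeter 75.00 mm); Taking the first minus the rest: starting from the 15.5×30 cube, the 19×18.5 cube at (0, -3.5) partially overlaps it — only the 232.50 mm² overlap (of its 351.50 mm²) is removed, clipping the outline — boundary = 61.00 mm. So its perimeter = 61.00 mm. Layer 44 (z = 6.6): the cube (footprint 15.5×30) is included at this height (perimeter 91.00 mm); the cube at (0, -3.5) is not intersected at this z (z outside [1.5, 6]); After the difference (first − rest): none of the subtracted shapes is present at this height, so the 15.5×30 cube is unchanged — boundary = 91.00 mm. So its perimeter = 91.00 mm. Layer 44 is larger (91.00 vs 61.00 mm).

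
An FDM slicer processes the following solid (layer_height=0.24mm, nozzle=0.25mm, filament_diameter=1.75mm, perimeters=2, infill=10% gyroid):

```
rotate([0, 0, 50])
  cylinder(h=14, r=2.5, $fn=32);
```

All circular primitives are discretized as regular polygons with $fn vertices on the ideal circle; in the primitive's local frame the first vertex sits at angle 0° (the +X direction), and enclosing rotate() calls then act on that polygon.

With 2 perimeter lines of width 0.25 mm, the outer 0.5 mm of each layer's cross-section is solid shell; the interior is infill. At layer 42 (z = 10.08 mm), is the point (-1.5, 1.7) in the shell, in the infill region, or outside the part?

shell

At z = 10.08 mm: the r=2.5 cylinder contributes a regular 32-gon of circumradius 2.5; (rotated 50° about Z; rotation is an isometry so areas/perimeters/island counts are preserved). Overall, the cross-section is a single solid region. Undo the 50° rotation: the query point maps to (0.338, 2.242) in the un-rotated model frame. The nearest boundary edge runs (0.49, 2.45)→(0.00, 2.50); distance from the point to it = 0.22 mm. The point is inside the cross-section, 0.22 mm from the nearest boundary — within the 0.5 mm shell band (2 × 0.25).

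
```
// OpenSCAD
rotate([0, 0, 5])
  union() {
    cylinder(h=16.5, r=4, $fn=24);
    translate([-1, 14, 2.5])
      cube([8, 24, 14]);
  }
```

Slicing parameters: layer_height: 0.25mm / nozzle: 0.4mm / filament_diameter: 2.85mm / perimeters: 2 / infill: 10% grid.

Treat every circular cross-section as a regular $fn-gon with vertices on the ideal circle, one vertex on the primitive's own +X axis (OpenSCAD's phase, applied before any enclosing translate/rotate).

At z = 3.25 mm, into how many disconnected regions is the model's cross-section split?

At z = 3.25 mm: the r=4 cylinder contributes a regular 24-gon of circumradius 4; the cube at (-1, 14) (footprint 8×24) is included at this height; Taking the union: the 2 present regions are separate (no shared area or edge), so areas and boundary lengths simply add and each stays a separate island — 2 connected regions; (rotated 5° about Z; rotation is an isometry so areas/perimeters/island counts are preserved). The result has 2 disconnected regions.

2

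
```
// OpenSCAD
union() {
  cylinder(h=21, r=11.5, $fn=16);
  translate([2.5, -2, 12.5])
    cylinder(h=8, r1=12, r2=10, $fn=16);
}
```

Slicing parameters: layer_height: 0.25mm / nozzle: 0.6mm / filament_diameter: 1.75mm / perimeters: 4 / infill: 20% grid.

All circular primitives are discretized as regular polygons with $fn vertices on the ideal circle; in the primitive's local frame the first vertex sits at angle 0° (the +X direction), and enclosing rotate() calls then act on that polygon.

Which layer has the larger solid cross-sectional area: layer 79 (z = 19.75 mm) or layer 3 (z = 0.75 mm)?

layer 79 (z = 19.75 mm)

Layer 79 (z = 19.75): the r=11.5 cylinder contributes a regular 16-gon of circumradius 11.5 (area = (16/2)·11.500²·sin(360°/16) = 404.88 mm²); the cone at (2.5, -2) contributes a regular 16-gon of circumradius 10.188 (interpolated between r1=12 and r2=10 at t=0.906) (area = (16/2)·10.188²·sin(360°/16) = 317.73 mm²); Merging all regions: the regions partially overlap — summed areas 722.61 mm² minus the doubly-counted overlap 287.23 mm² gives 435.39 mm² — area = 435.39 mm². So its area = 435.39 mm². Layer 3 (z = 0.75): the r=11.5 cylinder gives a regular 16-gon of circumradius 11.5 (constant along its height) (area = (16/2)·11.500²·sin(360°/16) = 404.88 mm²); the cone at (2.5, -2) does not reach this height (z outside [12.5, 20.5]); Combining (union): only the r=11.5 cylinder is present, so the union is just that shape — area = 404.88 mm². So its area = 404.88 mm². Layer 79 is larger (435.39 vs 404.88 mm²).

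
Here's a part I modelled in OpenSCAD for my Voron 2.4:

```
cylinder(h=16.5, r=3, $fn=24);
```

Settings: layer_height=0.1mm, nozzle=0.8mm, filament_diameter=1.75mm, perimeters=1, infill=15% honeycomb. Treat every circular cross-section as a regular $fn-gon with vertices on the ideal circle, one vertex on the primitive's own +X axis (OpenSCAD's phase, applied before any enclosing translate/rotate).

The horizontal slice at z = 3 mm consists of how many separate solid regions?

1

At z = 3 mm: the r=3 cylinder contributes a regular 24-gon of circumradius 3. The result has 1 disconnected region.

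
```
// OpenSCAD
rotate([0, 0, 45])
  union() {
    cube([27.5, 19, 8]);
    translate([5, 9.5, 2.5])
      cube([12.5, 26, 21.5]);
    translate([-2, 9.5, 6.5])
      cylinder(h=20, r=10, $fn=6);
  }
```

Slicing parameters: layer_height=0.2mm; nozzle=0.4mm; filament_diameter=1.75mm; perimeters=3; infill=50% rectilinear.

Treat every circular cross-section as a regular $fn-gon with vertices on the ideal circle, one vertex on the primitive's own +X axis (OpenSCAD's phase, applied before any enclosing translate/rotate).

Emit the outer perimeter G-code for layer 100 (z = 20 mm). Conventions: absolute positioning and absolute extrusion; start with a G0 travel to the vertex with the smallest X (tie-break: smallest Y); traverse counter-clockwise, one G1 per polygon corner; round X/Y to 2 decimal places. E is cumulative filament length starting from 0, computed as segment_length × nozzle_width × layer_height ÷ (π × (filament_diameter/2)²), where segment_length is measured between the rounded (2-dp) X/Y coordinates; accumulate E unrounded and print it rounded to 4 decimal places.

At z = 20 mm: the cube does not reach this height (z outside [0, 8]); the 12.5×26 cube at (5, 9.5) contributes its full rectangle; the cylinder at (-2, 9.5): section is a regular 6-gon, circumradius r=10; Combining (union): the regions partially overlap (shared area 7.79 mm²), so overlapping operands fuse into one piece — 1 connected region; (rotated 45° about Z; rotation is an isometry so areas/perimeters/island counts are preserved). The outline is a single polygon with 10 vertices. Extrusion per mm of travel: 0.4 × 0.2 / (π × 0.875²) = 0.033260. Accumulating E over each segment gives final E = 4.0846.

G0 X-21.57 Y28.64 Z20.00
G1 X-6.86 Y13.93 E0.6919
G1 X-10.72 Y14.96 E0.8248
G1 X-17.79 Y7.89 E1.1573
G1 X-15.20 Y-1.77 E1.4900
G1 X-5.54 Y-4.36 E1.8226
G1 X1.53 Y2.72 E2.1554
G1 X-1.06 Y12.37 E2.4877
G1 X5.66 Y19.09 E2.8038
G1 X-12.73 Y37.48 E3.6688
G1 X-21.57 Y28.64 E4.0846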